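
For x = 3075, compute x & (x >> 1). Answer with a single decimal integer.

x = 110000000011 = 3075
x>>1 = 011000000001
AND  = 010000000001 = 1025
(x & (x >> 1) has a 1 wherever x has two consecutive 1 bits.)

1025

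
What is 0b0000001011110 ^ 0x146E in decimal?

5168

a = 0000001011110
0x146E = 1010001101110
XOR → 1010000110000 = 5168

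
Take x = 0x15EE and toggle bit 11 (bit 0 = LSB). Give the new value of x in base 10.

x = 1010111101110
bit 11 is currently 0; toggle it via x ^ (1 << 11) = x ^ 2048
→ 1110111101110 = 7662

7662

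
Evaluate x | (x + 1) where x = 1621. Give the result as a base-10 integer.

1623

x = 11001010101 = 1621
x + 1 = 11001010110
OR    = 11001010111 = 1623
(x | (x + 1) sets the lowest cleared bit.)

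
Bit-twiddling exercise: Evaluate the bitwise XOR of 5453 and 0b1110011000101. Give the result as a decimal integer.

2440

5453 = 1010101001101
b = 1110011000101
XOR → 0100110001000 = 2440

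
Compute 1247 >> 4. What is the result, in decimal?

77

1247 = 10011011111
shift right by 4 → 00001001101 = 77
(equivalently, floor(1247 / 16))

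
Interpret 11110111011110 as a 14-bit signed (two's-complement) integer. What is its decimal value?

-546

pattern = 11110111011110 (MSB is 1 ⇒ negative)
Invert: 00001000100001, add 1 → 00001000100010 = 546, so the value is -546.
(Equivalently: 15838 - 2^14 = 15838 - 16384 = -546.)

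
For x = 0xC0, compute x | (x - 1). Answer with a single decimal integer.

255

x = 11000000 = 192
x - 1 = 10111111
OR    = 11111111 = 255
(x | (x - 1) sets all bits below the lowest set bit.)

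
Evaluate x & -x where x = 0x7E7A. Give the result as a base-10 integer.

2

x = 111111001111010 = 32378
-x (two's complement) = …000000110000110
AND   = 000000000000010 = 2
(x & -x isolates the lowest set bit of x.)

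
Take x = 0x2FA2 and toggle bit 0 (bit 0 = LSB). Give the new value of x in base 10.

12195

x = 0010111110100010
bit 0 is currently 0; toggle it via x ^ (1 << 0) = x ^ 1
→ 0010111110100011 = 12195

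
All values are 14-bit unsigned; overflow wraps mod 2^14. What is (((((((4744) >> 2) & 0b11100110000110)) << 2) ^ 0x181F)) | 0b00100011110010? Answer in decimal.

4744 = 01001010001000
→ >> 2 → 00010010100010 = 1186
0b11100110000110 = 11100110000110
→ & → 00000010000010 = 130
→ << 2 (mod 2^14) → 00001000001000 = 520
0x181F = 01100000011111
→ ^ → 01101000010111 = 6679
0b00100011110010 = 00100011110010
→ | → 01101011110111 = 6903

6903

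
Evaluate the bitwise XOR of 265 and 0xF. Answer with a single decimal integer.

265 = 100001001
0xF = 000001111
XOR → 100000110 = 262

262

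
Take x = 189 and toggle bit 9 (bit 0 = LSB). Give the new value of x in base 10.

x = 000010111101
bit 9 is currently 0; toggle it via x ^ (1 << 9) = x ^ 512
→ 001010111101 = 701

701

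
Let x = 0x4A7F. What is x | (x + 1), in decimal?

x = 100101001111111 = 19071
x + 1 = 100101010000000
OR    = 100101011111111 = 19199
(x | (x + 1) sets the lowest cleared bit.)

19199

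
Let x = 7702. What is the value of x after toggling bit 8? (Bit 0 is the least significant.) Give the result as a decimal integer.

x = 01111000010110
bit 8 is currently 0; toggle it via x ^ (1 << 8) = x ^ 256
→ 01111100010110 = 7958

7958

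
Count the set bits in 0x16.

3

0x16 = 10110
Count the 1s: 1 + 1 + 1 = 3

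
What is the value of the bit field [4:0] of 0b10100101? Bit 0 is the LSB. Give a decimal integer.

v = 10100101
Shift right by 0: 10100101
Mask low 5 bits: 00101 = 5

5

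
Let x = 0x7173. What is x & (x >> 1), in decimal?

12337

x = 111000101110011 = 29043
x>>1 = 011100010111001
AND  = 011000000110001 = 12337
(x & (x >> 1) has a 1 wherever x has two consecutive 1 bits.)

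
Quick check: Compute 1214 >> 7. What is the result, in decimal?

1214 = 10010111110
shift right by 7 → 00000001001 = 9
(equivalently, floor(1214 / 128))

9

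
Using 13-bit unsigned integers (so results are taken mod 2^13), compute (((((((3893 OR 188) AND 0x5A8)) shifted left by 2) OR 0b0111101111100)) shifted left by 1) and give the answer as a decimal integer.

8184

3893 = 0111100110101
188 = 0000010111100
→ OR → 0111110111101 = 4029
0x5A8 = 0010110101000
→ AND → 0010110101000 = 1448
→ shifted left by 2 (mod 2^13) → 1011010100000 = 5792
0b0111101111100 = 0111101111100
→ OR → 1111111111100 = 8188
→ shifted left by 1 (mod 2^13) → 1111111111000 = 8184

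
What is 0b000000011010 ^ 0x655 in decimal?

a = 00000011010
0x655 = 11001010101
XOR → 11001001111 = 1615

1615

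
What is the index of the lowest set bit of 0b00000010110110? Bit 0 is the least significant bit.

1

0b00000010110110 = 10110110
Trailing zeros: 1, so the lowest set bit is bit 1 (value 2).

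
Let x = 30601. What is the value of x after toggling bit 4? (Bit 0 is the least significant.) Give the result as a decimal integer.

30617

x = 111011110001001
bit 4 is currently 0; toggle it via x ^ (1 << 4) = x ^ 16
→ 111011110011001 = 30617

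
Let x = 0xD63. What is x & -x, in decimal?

1

x = 110101100011 = 3427
-x (two's complement) = …001010011101
AND   = 000000000001 = 1
(x & -x isolates the lowest set bit of x.)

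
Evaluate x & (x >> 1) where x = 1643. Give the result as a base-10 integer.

x = 11001101011 = 1643
x>>1 = 01100110101
AND  = 01000100001 = 545
(x & (x >> 1) has a 1 wherever x has two consecutive 1 bits.)

545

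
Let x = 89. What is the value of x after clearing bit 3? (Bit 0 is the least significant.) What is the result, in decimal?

81

x = 01011001
bit 3 is currently 1; clear it via x & ~(1 << 3) = x & ~8
→ 01010001 = 81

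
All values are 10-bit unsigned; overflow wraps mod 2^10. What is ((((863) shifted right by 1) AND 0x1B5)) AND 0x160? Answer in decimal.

863 = 1101011111
→ shifted right by 1 → 0110101111 = 431
0x1B5 = 0110110101
→ AND → 0110100101 = 421
0x160 = 0101100000
→ AND → 0100100000 = 288

288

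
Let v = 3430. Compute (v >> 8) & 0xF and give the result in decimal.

13

v = 110101100110
Shift right by 8: 1101
Mask low 4 bits: 1101 = 13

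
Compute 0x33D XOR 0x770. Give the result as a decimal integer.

1101

0x33D = 01100111101
0x770 = 11101110000
XOR → 10001001101 = 1101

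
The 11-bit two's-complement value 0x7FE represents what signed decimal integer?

pattern = 11111111110 (MSB is 1 ⇒ negative)
Invert: 00000000001, add 1 → 00000000010 = 2, so the value is -2.
(Equivalently: 2046 - 2^11 = 2046 - 2048 = -2.)

-2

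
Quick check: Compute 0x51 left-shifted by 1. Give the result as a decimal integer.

162

0x51 = 01010001
shift left by 1 → 10100010 = 162
(equivalently, 81 × 2^1 = 81 × 2)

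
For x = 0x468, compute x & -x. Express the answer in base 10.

x = 10001101000 = 1128
-x (two's complement) = …01110011000
AND   = 00000001000 = 8
(x & -x isolates the lowest set bit of x.)

8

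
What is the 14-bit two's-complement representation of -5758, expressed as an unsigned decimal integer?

10626

5758 in 14 bits: 01011001111110
Invert: 10100110000001
Add 1:  10100110000010 = 10626
(Check: 2^14 - 5758 = 16384 - 5758 = 10626.)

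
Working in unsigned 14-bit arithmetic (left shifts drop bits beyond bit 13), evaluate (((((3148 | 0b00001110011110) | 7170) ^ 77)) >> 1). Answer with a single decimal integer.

4041

3148 = 00110001001100
0b00001110011110 = 00001110011110
→ | → 00111111011110 = 4062
7170 = 01110000000010
→ | → 01111111011110 = 8158
77 = 00000001001101
→ ^ → 01111110010011 = 8083
→ >> 1 → 00111111001001 = 4041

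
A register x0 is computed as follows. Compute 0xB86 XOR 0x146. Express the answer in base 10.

2752

0xB86 = 101110000110
0x146 = 000101000110
XOR → 101011000000 = 2752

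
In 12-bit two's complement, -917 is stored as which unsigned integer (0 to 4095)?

3179

917 in 12 bits: 001110010101
Invert: 110001101010
Add 1:  110001101011 = 3179
(Check: 2^12 - 917 = 4096 - 917 = 3179.)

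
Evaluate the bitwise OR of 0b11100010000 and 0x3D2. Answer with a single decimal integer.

2002

a = 11100010000
0x3D2 = 01111010010
 OR → 11111010010 = 2002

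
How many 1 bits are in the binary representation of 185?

185 = 10111001
Count the 1s: 1 + 1 + 1 + 1 + 1 = 5

5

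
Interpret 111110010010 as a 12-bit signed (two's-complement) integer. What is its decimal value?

pattern = 111110010010 (MSB is 1 ⇒ negative)
Invert: 000001101101, add 1 → 000001101110 = 110, so the value is -110.
(Equivalently: 3986 - 2^12 = 3986 - 4096 = -110.)

-110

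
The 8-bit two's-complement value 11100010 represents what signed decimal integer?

pattern = 11100010 (MSB is 1 ⇒ negative)
Invert: 00011101, add 1 → 00011110 = 30, so the value is -30.
(Equivalently: 226 - 2^8 = 226 - 256 = -30.)

-30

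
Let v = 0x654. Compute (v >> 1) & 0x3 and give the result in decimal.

v = 11001010100
Shift right by 1: 1100101010
Mask low 2 bits: 10 = 2

2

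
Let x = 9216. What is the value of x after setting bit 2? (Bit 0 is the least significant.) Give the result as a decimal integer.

x = 0010010000000000
bit 2 is currently 0; set it via x | (1 << 2) = x | 4
→ 0010010000000100 = 9220

9220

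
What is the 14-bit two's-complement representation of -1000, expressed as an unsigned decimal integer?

1000 in 14 bits: 00001111101000
Invert: 11110000010111
Add 1:  11110000011000 = 15384
(Check: 2^14 - 1000 = 16384 - 1000 = 15384.)

15384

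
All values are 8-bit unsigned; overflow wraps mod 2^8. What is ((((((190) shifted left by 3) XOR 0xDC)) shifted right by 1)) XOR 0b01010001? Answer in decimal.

190 = 10111110
→ shifted left by 3 (mod 2^8) → 11110000 = 240
0xDC = 11011100
→ XOR → 00101100 = 44
→ shifted right by 1 → 00010110 = 22
0b01010001 = 01010001
→ XOR → 01000111 = 71

71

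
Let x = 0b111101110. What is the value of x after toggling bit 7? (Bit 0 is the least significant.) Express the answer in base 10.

366

x = 111101110
bit 7 is currently 1; toggle it via x ^ (1 << 7) = x ^ 128
→ 101101110 = 366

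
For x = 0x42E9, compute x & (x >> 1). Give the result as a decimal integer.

x = 100001011101001 = 17129
x>>1 = 010000101110100
AND  = 000000001100000 = 96
(x & (x >> 1) has a 1 wherever x has two consecutive 1 bits.)

96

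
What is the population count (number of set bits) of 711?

6

711 = 1011000111
Count the 1s: 1 + 1 + 1 + 1 + 1 + 1 = 6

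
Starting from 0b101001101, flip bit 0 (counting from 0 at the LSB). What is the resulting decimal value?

332

x = 101001101
bit 0 is currently 1; toggle it via x ^ (1 << 0) = x ^ 1
→ 101001100 = 332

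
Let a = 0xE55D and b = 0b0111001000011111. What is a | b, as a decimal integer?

0xE55D = 1110010101011101
b = 0111001000011111
 OR → 1111011101011111 = 63327

63327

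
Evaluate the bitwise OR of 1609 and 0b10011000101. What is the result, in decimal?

1609 = 11001001001
b = 10011000101
 OR → 11011001101 = 1741

1741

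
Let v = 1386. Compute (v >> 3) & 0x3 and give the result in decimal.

1

v = 10101101010
Shift right by 3: 10101101
Mask low 2 bits: 01 = 1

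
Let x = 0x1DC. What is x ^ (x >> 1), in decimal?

306

x = 111011100 = 476
x>>1 = 011101110
XOR  = 100110010 = 306
(x ^ (x >> 1) gives the standard binary-reflected Gray code of x.)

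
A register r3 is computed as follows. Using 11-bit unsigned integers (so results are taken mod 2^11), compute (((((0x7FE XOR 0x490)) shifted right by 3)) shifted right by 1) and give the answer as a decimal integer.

0x7FE = 11111111110
0x490 = 10010010000
→ XOR → 01101101110 = 878
→ shifted right by 3 → 00001101101 = 109
→ shifted right by 1 → 00000110110 = 54

54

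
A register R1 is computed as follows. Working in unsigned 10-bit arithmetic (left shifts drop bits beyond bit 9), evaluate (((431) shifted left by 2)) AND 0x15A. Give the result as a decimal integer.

431 = 0110101111
→ shifted left by 2 (mod 2^10) → 1010111100 = 700
0x15A = 0101011010
→ AND → 0000011000 = 24

24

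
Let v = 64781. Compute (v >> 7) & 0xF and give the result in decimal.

v = 1111110100001101
Shift right by 7: 111111010
Mask low 4 bits: 1010 = 10

10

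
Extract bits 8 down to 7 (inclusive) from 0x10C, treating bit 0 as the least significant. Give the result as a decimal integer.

v = 0000100001100
Shift right by 7: 000010
Mask low 2 bits: 10 = 2

2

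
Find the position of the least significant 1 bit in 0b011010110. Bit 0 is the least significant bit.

1

0b011010110 = 11010110
Trailing zeros: 1, so the lowest set bit is bit 1 (value 2).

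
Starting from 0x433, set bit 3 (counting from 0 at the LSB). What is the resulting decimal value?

1083

x = 00010000110011
bit 3 is currently 0; set it via x | (1 << 3) = x | 8
→ 00010000111011 = 1083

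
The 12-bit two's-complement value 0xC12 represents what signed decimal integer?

-1006

pattern = 110000010010 (MSB is 1 ⇒ negative)
Invert: 001111101101, add 1 → 001111101110 = 1006, so the value is -1006.
(Equivalently: 3090 - 2^12 = 3090 - 4096 = -1006.)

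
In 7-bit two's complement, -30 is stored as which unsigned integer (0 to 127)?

98

30 in 7 bits: 0011110
Invert: 1100001
Add 1:  1100010 = 98
(Check: 2^7 - 30 = 128 - 30 = 98.)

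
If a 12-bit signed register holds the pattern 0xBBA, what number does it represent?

pattern = 101110111010 (MSB is 1 ⇒ negative)
Invert: 010001000101, add 1 → 010001000110 = 1094, so the value is -1094.
(Equivalently: 3002 - 2^12 = 3002 - 4096 = -1094.)

-1094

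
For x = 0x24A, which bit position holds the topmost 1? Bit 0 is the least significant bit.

0x24A = 1001001010
The topmost 1 is at position 9 (since 2^9 = 512 ≤ 586 < 1024).

9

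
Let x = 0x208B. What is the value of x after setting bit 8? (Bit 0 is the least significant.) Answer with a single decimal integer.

x = 10000010001011
bit 8 is currently 0; set it via x | (1 << 8) = x | 256
→ 10000110001011 = 8587

8587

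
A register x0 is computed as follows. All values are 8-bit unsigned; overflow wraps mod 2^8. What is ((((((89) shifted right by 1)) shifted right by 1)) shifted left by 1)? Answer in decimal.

89 = 01011001
→ shifted right by 1 → 00101100 = 44
→ shifted right by 1 → 00010110 = 22
→ shifted left by 1 (mod 2^8) → 00101100 = 44

44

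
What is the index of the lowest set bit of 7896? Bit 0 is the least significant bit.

3

7896 = 1111011011000
Trailing zeros: 3, so the lowest set bit is bit 3 (value 8).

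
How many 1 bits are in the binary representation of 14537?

7

14537 = 11100011001001
Count the 1s: 1 + 1 + 1 + 1 + 1 + 1 + 1 = 7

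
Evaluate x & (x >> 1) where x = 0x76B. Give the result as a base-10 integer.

801

x = 11101101011 = 1899
x>>1 = 01110110101
AND  = 01100100001 = 801
(x & (x >> 1) has a 1 wherever x has two consecutive 1 bits.)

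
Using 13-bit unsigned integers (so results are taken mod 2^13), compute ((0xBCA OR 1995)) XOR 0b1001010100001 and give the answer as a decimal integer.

0xBCA = 0101111001010
1995 = 0011111001011
→ OR → 0111111001011 = 4043
0b1001010100001 = 1001010100001
→ XOR → 1110101101010 = 7530

7530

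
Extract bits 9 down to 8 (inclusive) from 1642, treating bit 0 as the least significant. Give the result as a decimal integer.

2

v = 0011001101010
Shift right by 8: 00110
Mask low 2 bits: 10 = 2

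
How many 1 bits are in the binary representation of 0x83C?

5

0x83C = 100000111100
Count the 1s: 1 + 1 + 1 + 1 + 1 = 5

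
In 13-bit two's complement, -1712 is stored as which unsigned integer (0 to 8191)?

6480

1712 in 13 bits: 0011010110000
Invert: 1100101001111
Add 1:  1100101010000 = 6480
(Check: 2^13 - 1712 = 8192 - 1712 = 6480.)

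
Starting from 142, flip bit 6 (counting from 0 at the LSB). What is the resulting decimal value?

206

x = 010001110
bit 6 is currently 0; toggle it via x ^ (1 << 6) = x ^ 64
→ 011001110 = 206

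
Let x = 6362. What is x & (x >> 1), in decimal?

2120

x = 1100011011010 = 6362
x>>1 = 0110001101101
AND  = 0100001001000 = 2120
(x & (x >> 1) has a 1 wherever x has two consecutive 1 bits.)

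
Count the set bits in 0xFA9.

0xFA9 = 111110101001
Count the 1s: 1 + 1 + 1 + 1 + 1 + 1 + 1 + 1 = 8

8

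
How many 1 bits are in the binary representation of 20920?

7

20920 = 101000110111000
Count the 1s: 1 + 1 + 1 + 1 + 1 + 1 + 1 = 7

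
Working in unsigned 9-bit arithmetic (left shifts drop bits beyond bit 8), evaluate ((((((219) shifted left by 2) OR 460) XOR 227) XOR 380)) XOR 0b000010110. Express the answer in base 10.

219 = 011011011
→ shifted left by 2 (mod 2^9) → 101101100 = 364
460 = 111001100
→ OR → 111101100 = 492
227 = 011100011
→ XOR → 100001111 = 271
380 = 101111100
→ XOR → 001110011 = 115
0b000010110 = 000010110
→ XOR → 001100101 = 101

101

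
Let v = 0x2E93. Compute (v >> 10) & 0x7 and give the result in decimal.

v = 10111010010011
Shift right by 10: 1011
Mask low 3 bits: 011 = 3

3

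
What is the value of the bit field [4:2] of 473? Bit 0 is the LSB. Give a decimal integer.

6

v = 000111011001
Shift right by 2: 0001110110
Mask low 3 bits: 110 = 6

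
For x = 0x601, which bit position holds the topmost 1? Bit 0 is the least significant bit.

10

0x601 = 11000000001
The topmost 1 is at position 10 (since 2^10 = 1024 ≤ 1537 < 2048).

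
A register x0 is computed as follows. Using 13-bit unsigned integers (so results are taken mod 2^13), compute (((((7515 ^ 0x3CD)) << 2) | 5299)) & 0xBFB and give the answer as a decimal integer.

2811

7515 = 1110101011011
0x3CD = 0001111001101
→ ^ → 1111010010110 = 7830
→ << 2 (mod 2^13) → 1101001011000 = 6744
5299 = 1010010110011
→ | → 1111011111011 = 7931
0xBFB = 0101111111011
→ & → 0101011111011 = 2811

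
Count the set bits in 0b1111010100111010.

10

n = 1111010100111010
Count the 1s: 1 + 1 + 1 + 1 + 1 + 1 + 1 + 1 + 1 + 1 = 10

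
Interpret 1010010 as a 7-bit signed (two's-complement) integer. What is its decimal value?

pattern = 1010010 (MSB is 1 ⇒ negative)
Invert: 0101101, add 1 → 0101110 = 46, so the value is -46.
(Equivalently: 82 - 2^7 = 82 - 128 = -46.)

-46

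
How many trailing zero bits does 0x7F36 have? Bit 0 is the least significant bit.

1

0x7F36 = 111111100110110
Trailing zeros: 1, so the lowest set bit is bit 1 (value 2).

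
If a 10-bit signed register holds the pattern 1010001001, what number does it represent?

pattern = 1010001001 (MSB is 1 ⇒ negative)
Invert: 0101110110, add 1 → 0101110111 = 375, so the value is -375.
(Equivalently: 649 - 2^10 = 649 - 1024 = -375.)

-375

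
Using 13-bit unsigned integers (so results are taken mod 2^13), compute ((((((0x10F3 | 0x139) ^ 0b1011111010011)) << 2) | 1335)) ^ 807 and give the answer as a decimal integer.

0x10F3 = 1000011110011
0x139 = 0000100111001
→ | → 1000111111011 = 4603
0b1011111010011 = 1011111010011
→ ^ → 0011000101000 = 1576
→ << 2 (mod 2^13) → 1100010100000 = 6304
1335 = 0010100110111
→ | → 1110110110111 = 7607
807 = 0001100100111
→ ^ → 1111010010000 = 7824

7824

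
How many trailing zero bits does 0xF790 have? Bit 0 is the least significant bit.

0xF790 = 1111011110010000
Trailing zeros: 4, so the lowest set bit is bit 4 (value 16).

4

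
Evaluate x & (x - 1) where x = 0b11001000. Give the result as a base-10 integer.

192

x = 11001000 = 200
x - 1 = 11000111
AND   = 11000000 = 192
(x & (x - 1) clears the lowest set bit of x.)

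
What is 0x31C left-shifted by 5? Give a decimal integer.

25472

0x31C = 000001100011100
shift left by 5 → 110001110000000 = 25472
(equivalently, 796 × 2^5 = 796 × 32)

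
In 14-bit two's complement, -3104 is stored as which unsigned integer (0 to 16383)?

3104 in 14 bits: 00110000100000
Invert: 11001111011111
Add 1:  11001111100000 = 13280
(Check: 2^14 - 3104 = 16384 - 3104 = 13280.)

13280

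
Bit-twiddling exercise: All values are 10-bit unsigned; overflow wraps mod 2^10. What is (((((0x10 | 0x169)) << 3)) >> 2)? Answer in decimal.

242

0x10 = 0000010000
0x169 = 0101101001
→ | → 0101111001 = 377
→ << 3 (mod 2^10) → 1111001000 = 968
→ >> 2 → 0011110010 = 242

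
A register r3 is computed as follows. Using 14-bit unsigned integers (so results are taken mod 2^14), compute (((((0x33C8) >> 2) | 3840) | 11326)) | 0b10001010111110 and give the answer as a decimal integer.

0x33C8 = 11001111001000
→ >> 2 → 00110011110010 = 3314
3840 = 00111100000000
→ | → 00111111110010 = 4082
11326 = 10110000111110
→ | → 10111111111110 = 12286
0b10001010111110 = 10001010111110
→ | → 10111111111110 = 12286

12286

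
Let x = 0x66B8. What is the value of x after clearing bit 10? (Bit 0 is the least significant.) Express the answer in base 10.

25272

x = 110011010111000
bit 10 is currently 1; clear it via x & ~(1 << 10) = x & ~1024
→ 110001010111000 = 25272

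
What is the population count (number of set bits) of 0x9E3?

7

0x9E3 = 100111100011
Count the 1s: 1 + 1 + 1 + 1 + 1 + 1 + 1 = 7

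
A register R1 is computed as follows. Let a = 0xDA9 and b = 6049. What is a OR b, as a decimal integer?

0xDA9 = 0110110101001
6049 = 1011110100001
 OR → 1111110101001 = 8105

8105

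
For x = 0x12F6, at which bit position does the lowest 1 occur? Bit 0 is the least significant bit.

0x12F6 = 1001011110110
Trailing zeros: 1, so the lowest set bit is bit 1 (value 2).

1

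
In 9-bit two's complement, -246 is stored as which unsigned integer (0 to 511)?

266

246 in 9 bits: 011110110
Invert: 100001001
Add 1:  100001010 = 266
(Check: 2^9 - 246 = 512 - 246 = 266.)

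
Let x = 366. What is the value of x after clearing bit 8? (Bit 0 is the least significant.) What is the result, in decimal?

110

x = 101101110
bit 8 is currently 1; clear it via x & ~(1 << 8) = x & ~256
→ 001101110 = 110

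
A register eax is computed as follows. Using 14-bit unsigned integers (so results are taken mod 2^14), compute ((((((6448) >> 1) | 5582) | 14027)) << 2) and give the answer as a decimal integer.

6448 = 01100100110000
→ >> 1 → 00110010011000 = 3224
5582 = 01010111001110
→ | → 01110111011110 = 7646
14027 = 11011011001011
→ | → 11111111011111 = 16351
→ << 2 (mod 2^14) → 11111101111100 = 16252

16252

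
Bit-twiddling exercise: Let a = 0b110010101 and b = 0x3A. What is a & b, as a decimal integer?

a = 110010101
0x3A = 000111010
AND → 000010000 = 16

16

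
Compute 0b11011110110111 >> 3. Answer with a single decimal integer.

x = 11011110110111
shift right by 3 → 00011011110110 = 1782
(equivalently, floor(14263 / 8))

1782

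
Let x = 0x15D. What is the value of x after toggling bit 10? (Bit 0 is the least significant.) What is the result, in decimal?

x = 000101011101
bit 10 is currently 0; toggle it via x ^ (1 << 10) = x ^ 1024
→ 010101011101 = 1373

1373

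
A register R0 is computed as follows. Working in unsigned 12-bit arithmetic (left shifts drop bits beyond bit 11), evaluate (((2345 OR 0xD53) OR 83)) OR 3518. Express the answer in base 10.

3583

2345 = 100100101001
0xD53 = 110101010011
→ OR → 110101111011 = 3451
83 = 000001010011
→ OR → 110101111011 = 3451
3518 = 110110111110
→ OR → 110111111111 = 3583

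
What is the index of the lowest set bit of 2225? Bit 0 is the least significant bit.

0

2225 = 100010110001
Trailing zeros: 0, so the lowest set bit is bit 0 (value 1).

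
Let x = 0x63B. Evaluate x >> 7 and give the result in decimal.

12

0x63B = 11000111011
shift right by 7 → 00000001100 = 12
(equivalently, floor(1595 / 128))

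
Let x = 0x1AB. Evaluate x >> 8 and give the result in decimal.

1

0x1AB = 110101011
shift right by 8 → 000000001 = 1
(equivalently, floor(427 / 256))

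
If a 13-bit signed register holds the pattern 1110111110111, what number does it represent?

pattern = 1110111110111 (MSB is 1 ⇒ negative)
Invert: 0001000001000, add 1 → 0001000001001 = 521, so the value is -521.
(Equivalently: 7671 - 2^13 = 7671 - 8192 = -521.)

-521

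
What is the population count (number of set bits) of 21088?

5

21088 = 101001001100000
Count the 1s: 1 + 1 + 1 + 1 + 1 = 5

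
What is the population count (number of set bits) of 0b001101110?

5

n = 1101110
Count the 1s: 1 + 1 + 1 + 1 + 1 = 5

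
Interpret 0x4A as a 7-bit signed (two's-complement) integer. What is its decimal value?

pattern = 1001010 (MSB is 1 ⇒ negative)
Invert: 0110101, add 1 → 0110110 = 54, so the value is -54.
(Equivalently: 74 - 2^7 = 74 - 128 = -54.)

-54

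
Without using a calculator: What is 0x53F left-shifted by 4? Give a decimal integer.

0x53F = 000010100111111
shift left by 4 → 101001111110000 = 21488
(equivalently, 1343 × 2^4 = 1343 × 16)

21488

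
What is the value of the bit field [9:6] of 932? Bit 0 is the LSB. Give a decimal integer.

v = 01110100100
Shift right by 6: 01110
Mask low 4 bits: 1110 = 14

14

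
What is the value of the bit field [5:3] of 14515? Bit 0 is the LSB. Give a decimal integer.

6

v = 11100010110011
Shift right by 3: 11100010110
Mask low 3 bits: 110 = 6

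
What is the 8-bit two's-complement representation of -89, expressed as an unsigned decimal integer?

167

89 in 8 bits: 01011001
Invert: 10100110
Add 1:  10100111 = 167
(Check: 2^8 - 89 = 256 - 89 = 167.)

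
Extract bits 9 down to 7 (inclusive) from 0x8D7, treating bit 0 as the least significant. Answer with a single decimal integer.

v = 0100011010111
Shift right by 7: 010001
Mask low 3 bits: 001 = 1

1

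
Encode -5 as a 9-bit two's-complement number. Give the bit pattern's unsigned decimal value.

5 in 9 bits: 000000101
Invert: 111111010
Add 1:  111111011 = 507
(Check: 2^9 - 5 = 512 - 5 = 507.)

507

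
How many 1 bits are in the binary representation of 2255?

7

2255 = 100011001111
Count the 1s: 1 + 1 + 1 + 1 + 1 + 1 + 1 = 7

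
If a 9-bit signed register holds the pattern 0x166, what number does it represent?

-154

pattern = 101100110 (MSB is 1 ⇒ negative)
Invert: 010011001, add 1 → 010011010 = 154, so the value is -154.
(Equivalently: 358 - 2^9 = 358 - 512 = -154.)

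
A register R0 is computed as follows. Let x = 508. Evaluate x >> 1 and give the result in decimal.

508 = 111111100
shift right by 1 → 011111110 = 254
(equivalently, floor(508 / 2))

254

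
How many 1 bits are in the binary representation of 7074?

7

7074 = 1101110100010
Count the 1s: 1 + 1 + 1 + 1 + 1 + 1 + 1 = 7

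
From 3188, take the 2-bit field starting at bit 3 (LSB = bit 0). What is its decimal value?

2

v = 110001110100
Shift right by 3: 110001110
Mask low 2 bits: 10 = 2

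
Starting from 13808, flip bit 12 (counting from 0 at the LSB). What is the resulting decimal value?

x = 011010111110000
bit 12 is currently 1; toggle it via x ^ (1 << 12) = x ^ 4096
→ 010010111110000 = 9712

9712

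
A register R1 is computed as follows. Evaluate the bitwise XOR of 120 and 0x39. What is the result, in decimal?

120 = 1111000
0x39 = 0111001
XOR → 1000001 = 65

65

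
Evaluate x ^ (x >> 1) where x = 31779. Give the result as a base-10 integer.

16946

x = 111110000100011 = 31779
x>>1 = 011111000010001
XOR  = 100001000110010 = 16946
(x ^ (x >> 1) gives the standard binary-reflected Gray code of x.)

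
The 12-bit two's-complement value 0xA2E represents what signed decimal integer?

pattern = 101000101110 (MSB is 1 ⇒ negative)
Invert: 010111010001, add 1 → 010111010010 = 1490, so the value is -1490.
(Equivalently: 2606 - 2^12 = 2606 - 4096 = -1490.)

-1490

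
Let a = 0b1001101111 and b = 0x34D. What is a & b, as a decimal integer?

589

a = 1001101111
0x34D = 1101001101
AND → 1001001101 = 589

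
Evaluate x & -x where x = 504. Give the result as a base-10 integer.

8

x = 111111000 = 504
-x (two's complement) = …000001000
AND   = 000001000 = 8
(x & -x isolates the lowest set bit of x.)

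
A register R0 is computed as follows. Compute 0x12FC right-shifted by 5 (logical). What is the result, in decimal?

0x12FC = 1001011111100
shift right by 5 → 0000010010111 = 151
(equivalently, floor(4860 / 32))

151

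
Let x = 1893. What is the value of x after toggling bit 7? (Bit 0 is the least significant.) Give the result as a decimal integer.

x = 011101100101
bit 7 is currently 0; toggle it via x ^ (1 << 7) = x ^ 128
→ 011111100101 = 2021

2021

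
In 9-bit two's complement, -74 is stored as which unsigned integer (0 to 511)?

438

74 in 9 bits: 001001010
Invert: 110110101
Add 1:  110110110 = 438
(Check: 2^9 - 74 = 512 - 74 = 438.)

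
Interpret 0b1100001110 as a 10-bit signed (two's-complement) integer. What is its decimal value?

pattern = 1100001110 (MSB is 1 ⇒ negative)
Invert: 0011110001, add 1 → 0011110010 = 242, so the value is -242.
(Equivalently: 782 - 2^10 = 782 - 1024 = -242.)

-242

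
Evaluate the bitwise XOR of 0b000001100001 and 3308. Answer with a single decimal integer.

a = 000001100001
3308 = 110011101100
XOR → 110010001101 = 3213

3213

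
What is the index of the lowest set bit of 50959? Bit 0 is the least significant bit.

0

50959 = 1100011100001111
Trailing zeros: 0, so the lowest set bit is bit 0 (value 1).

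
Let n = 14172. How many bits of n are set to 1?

14172 = 11011101011100
Count the 1s: 1 + 1 + 1 + 1 + 1 + 1 + 1 + 1 + 1 = 9

9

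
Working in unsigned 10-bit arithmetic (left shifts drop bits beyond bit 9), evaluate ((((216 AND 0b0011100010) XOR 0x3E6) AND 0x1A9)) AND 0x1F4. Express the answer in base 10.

216 = 0011011000
0b0011100010 = 0011100010
→ AND → 0011000000 = 192
0x3E6 = 1111100110
→ XOR → 1100100110 = 806
0x1A9 = 0110101001
→ AND → 0100100000 = 288
0x1F4 = 0111110100
→ AND → 0100100000 = 288

288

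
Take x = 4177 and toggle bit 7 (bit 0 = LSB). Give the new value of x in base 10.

4305

x = 1000001010001
bit 7 is currently 0; toggle it via x ^ (1 << 7) = x ^ 128
→ 1000011010001 = 4305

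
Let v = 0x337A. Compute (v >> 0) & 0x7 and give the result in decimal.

v = 11001101111010
Shift right by 0: 11001101111010
Mask low 3 bits: 010 = 2

2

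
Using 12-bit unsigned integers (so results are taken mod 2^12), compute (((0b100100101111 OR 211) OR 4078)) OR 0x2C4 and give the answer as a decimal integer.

0b100100101111 = 100100101111
211 = 000011010011
→ OR → 100111111111 = 2559
4078 = 111111101110
→ OR → 111111111111 = 4095
0x2C4 = 001011000100
→ OR → 111111111111 = 4095

4095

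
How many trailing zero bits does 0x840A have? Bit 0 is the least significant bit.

1

0x840A = 1000010000001010
Trailing zeros: 1, so the lowest set bit is bit 1 (value 2).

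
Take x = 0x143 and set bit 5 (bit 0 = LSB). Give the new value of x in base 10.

x = 101000011
bit 5 is currently 0; set it via x | (1 << 5) = x | 32
→ 101100011 = 355

355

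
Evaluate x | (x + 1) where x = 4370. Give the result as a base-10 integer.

4371

x = 1000100010010 = 4370
x + 1 = 1000100010011
OR    = 1000100010011 = 4371
(x | (x + 1) sets the lowest cleared bit.)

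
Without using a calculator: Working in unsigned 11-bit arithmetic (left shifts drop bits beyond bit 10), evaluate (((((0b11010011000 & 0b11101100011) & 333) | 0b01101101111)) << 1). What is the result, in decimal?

0b11010011000 = 11010011000
0b11101100011 = 11101100011
→ & → 11000000000 = 1536
333 = 00101001101
→ & → 00000000000 = 0
0b01101101111 = 01101101111
→ | → 01101101111 = 879
→ << 1 (mod 2^11) → 11011011110 = 1758

1758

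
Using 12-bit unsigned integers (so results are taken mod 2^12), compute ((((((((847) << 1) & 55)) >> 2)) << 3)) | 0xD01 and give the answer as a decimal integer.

3369

847 = 001101001111
→ << 1 (mod 2^12) → 011010011110 = 1694
55 = 000000110111
→ & → 000000010110 = 22
→ >> 2 → 000000000101 = 5
→ << 3 (mod 2^12) → 000000101000 = 40
0xD01 = 110100000001
→ | → 110100101001 = 3369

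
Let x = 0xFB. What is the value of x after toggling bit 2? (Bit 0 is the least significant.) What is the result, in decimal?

x = 11111011
bit 2 is currently 0; toggle it via x ^ (1 << 2) = x ^ 4
→ 11111111 = 255

255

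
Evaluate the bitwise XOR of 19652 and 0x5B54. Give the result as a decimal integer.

6032

19652 = 100110011000100
0x5B54 = 101101101010100
XOR → 001011110010000 = 6032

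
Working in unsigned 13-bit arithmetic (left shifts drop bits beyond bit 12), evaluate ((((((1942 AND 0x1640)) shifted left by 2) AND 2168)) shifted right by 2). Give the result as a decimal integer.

1942 = 0011110010110
0x1640 = 1011001000000
→ AND → 0011000000000 = 1536
→ shifted left by 2 (mod 2^13) → 1100000000000 = 6144
2168 = 0100001111000
→ AND → 0100000000000 = 2048
→ shifted right by 2 → 0001000000000 = 512

512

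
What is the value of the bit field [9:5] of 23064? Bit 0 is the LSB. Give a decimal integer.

16

v = 0101101000011000
Shift right by 5: 01011010000
Mask low 5 bits: 10000 = 16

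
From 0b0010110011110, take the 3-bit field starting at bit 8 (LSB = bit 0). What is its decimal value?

5

v = 0010110011110
Shift right by 8: 00101
Mask low 3 bits: 101 = 5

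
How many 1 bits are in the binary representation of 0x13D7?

0x13D7 = 1001111010111
Count the 1s: 1 + 1 + 1 + 1 + 1 + 1 + 1 + 1 + 1 = 9

9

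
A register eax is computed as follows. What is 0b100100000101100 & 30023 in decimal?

a = 100100000101100
30023 = 111010101000111
AND → 100000000000100 = 16388

16388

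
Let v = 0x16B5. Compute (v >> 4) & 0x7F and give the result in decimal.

107

v = 1011010110101
Shift right by 4: 101101011
Mask low 7 bits: 1101011 = 107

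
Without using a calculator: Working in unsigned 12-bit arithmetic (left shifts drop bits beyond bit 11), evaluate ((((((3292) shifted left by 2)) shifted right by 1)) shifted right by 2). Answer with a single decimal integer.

110

3292 = 110011011100
→ shifted left by 2 (mod 2^12) → 001101110000 = 880
→ shifted right by 1 → 000110111000 = 440
→ shifted right by 2 → 000001101110 = 110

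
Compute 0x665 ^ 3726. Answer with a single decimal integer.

2283

0x665 = 011001100101
3726 = 111010001110
XOR → 100011101011 = 2283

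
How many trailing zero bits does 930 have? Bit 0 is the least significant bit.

1

930 = 1110100010
Trailing zeros: 1, so the lowest set bit is bit 1 (value 2).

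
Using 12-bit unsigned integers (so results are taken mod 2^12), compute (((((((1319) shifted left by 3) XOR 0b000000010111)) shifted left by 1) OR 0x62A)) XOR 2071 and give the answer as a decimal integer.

3689

1319 = 010100100111
→ shifted left by 3 (mod 2^12) → 100100111000 = 2360
0b000000010111 = 000000010111
→ XOR → 100100101111 = 2351
→ shifted left by 1 (mod 2^12) → 001001011110 = 606
0x62A = 011000101010
→ OR → 011001111110 = 1662
2071 = 100000010111
→ XOR → 111001101001 = 3689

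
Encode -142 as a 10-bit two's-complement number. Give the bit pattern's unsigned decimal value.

882

142 in 10 bits: 0010001110
Invert: 1101110001
Add 1:  1101110010 = 882
(Check: 2^10 - 142 = 1024 - 142 = 882.)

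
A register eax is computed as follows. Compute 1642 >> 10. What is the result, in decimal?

1642 = 11001101010
shift right by 10 → 00000000001 = 1
(equivalently, floor(1642 / 1024))

1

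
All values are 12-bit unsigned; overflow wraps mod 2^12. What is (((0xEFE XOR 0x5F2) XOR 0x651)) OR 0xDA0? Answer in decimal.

0xEFE = 111011111110
0x5F2 = 010111110010
→ XOR → 101100001100 = 2828
0x651 = 011001010001
→ XOR → 110101011101 = 3421
0xDA0 = 110110100000
→ OR → 110111111101 = 3581

3581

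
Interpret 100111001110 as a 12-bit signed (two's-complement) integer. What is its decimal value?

-1586

pattern = 100111001110 (MSB is 1 ⇒ negative)
Invert: 011000110001, add 1 → 011000110010 = 1586, so the value is -1586.
(Equivalently: 2510 - 2^12 = 2510 - 4096 = -1586.)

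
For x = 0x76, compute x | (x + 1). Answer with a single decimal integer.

x = 1110110 = 118
x + 1 = 1110111
OR    = 1110111 = 119
(x | (x + 1) sets the lowest cleared bit.)

119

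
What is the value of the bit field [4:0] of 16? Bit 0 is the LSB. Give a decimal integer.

16

v = 00010000
Shift right by 0: 00010000
Mask low 5 bits: 10000 = 16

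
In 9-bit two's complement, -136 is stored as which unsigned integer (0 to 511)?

136 in 9 bits: 010001000
Invert: 101110111
Add 1:  101111000 = 376
(Check: 2^9 - 136 = 512 - 136 = 376.)

376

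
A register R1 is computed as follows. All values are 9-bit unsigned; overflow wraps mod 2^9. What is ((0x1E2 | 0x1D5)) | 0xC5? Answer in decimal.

503

0x1E2 = 111100010
0x1D5 = 111010101
→ | → 111110111 = 503
0xC5 = 011000101
→ | → 111110111 = 503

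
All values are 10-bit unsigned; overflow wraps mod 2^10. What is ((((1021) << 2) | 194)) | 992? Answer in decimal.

1014

1021 = 1111111101
→ << 2 (mod 2^10) → 1111110100 = 1012
194 = 0011000010
→ | → 1111110110 = 1014
992 = 1111100000
→ | → 1111110110 = 1014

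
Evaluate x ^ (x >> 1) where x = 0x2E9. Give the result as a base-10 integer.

925

x = 1011101001 = 745
x>>1 = 0101110100
XOR  = 1110011101 = 925
(x ^ (x >> 1) gives the standard binary-reflected Gray code of x.)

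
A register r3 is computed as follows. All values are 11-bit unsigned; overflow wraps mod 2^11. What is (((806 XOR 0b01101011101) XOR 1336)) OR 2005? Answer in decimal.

2007

806 = 01100100110
0b01101011101 = 01101011101
→ XOR → 00001111011 = 123
1336 = 10100111000
→ XOR → 10101000011 = 1347
2005 = 11111010101
→ OR → 11111010111 = 2007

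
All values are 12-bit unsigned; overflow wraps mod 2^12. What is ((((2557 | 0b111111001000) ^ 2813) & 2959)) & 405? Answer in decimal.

256

2557 = 100111111101
0b111111001000 = 111111001000
→ | → 111111111101 = 4093
2813 = 101011111101
→ ^ → 010100000000 = 1280
2959 = 101110001111
→ & → 000100000000 = 256
405 = 000110010101
→ & → 000100000000 = 256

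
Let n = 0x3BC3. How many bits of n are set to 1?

0x3BC3 = 11101111000011
Count the 1s: 1 + 1 + 1 + 1 + 1 + 1 + 1 + 1 + 1 = 9

9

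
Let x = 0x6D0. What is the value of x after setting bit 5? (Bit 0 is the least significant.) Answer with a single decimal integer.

x = 011011010000
bit 5 is currently 0; set it via x | (1 << 5) = x | 32
→ 011011110000 = 1776

1776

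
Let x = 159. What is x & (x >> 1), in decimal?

15

x = 10011111 = 159
x>>1 = 01001111
AND  = 00001111 = 15
(x & (x >> 1) has a 1 wherever x has two consecutive 1 bits.)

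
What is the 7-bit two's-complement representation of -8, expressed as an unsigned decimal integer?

8 in 7 bits: 0001000
Invert: 1110111
Add 1:  1111000 = 120
(Check: 2^7 - 8 = 128 - 8 = 120.)

120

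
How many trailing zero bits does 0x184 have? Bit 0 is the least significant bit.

2

0x184 = 110000100
Trailing zeros: 2, so the lowest set bit is bit 2 (value 4).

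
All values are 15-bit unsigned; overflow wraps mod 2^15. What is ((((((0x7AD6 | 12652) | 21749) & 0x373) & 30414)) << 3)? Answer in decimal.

4624

0x7AD6 = 111101011010110
12652 = 011000101101100
→ | → 111101111111110 = 31742
21749 = 101010011110101
→ | → 111111111111111 = 32767
0x373 = 000001101110011
→ & → 000001101110011 = 883
30414 = 111011011001110
→ & → 000001001000010 = 578
→ << 3 (mod 2^15) → 001001000010000 = 4624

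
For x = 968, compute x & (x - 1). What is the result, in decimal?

x = 1111001000 = 968
x - 1 = 1111000111
AND   = 1111000000 = 960
(x & (x - 1) clears the lowest set bit of x.)

960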